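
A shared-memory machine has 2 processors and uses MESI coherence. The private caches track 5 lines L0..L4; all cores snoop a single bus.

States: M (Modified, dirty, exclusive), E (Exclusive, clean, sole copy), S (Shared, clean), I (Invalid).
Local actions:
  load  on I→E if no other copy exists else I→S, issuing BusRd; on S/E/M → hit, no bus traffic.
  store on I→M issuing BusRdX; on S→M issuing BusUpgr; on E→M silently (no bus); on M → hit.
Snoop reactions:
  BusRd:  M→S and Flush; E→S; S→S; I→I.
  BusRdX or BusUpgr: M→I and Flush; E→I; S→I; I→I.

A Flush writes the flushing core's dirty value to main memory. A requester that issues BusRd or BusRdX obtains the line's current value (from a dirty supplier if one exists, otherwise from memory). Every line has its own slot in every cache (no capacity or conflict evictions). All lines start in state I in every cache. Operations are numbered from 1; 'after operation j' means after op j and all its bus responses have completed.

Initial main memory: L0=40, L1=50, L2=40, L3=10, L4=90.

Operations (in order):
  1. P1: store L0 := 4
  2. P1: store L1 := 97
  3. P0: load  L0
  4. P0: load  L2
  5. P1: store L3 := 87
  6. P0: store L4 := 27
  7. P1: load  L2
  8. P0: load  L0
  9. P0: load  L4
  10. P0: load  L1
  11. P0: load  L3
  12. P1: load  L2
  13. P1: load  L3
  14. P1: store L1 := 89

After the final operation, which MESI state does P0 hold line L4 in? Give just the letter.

step 1: P1: store L0 := 4  ⟶  IM  (L0)  txn=BusRdX  M[L0]=40
step 2: P1: store L1 := 97  ⟶  IM  (L1)  txn=BusRdX  M[L1]=50
step 3: P0: load  L0  ⟶  SS  (L0)  txn=BusRd+Flush  M[L0]=4
step 4: P0: load  L2  ⟶  EI  (L2)  txn=BusRd  M[L2]=40
step 5: P1: store L3 := 87  ⟶  IM  (L3)  txn=BusRdX  M[L3]=10
step 6: P0: store L4 := 27  ⟶  MI  (L4)  txn=BusRdX  M[L4]=90
step 7: P1: load  L2  ⟶  SS  (L2)  txn=BusRd  M[L2]=40
step 8: P0: load  L0  ⟶  SS  (L0)  txn=∅  M[L0]=4
step 9: P0: load  L4  ⟶  MI  (L4)  txn=∅  M[L4]=90
step 10: P0: load  L1  ⟶  SS  (L1)  txn=BusRd+Flush  M[L1]=97
step 11: P0: load  L3  ⟶  SS  (L3)  txn=BusRd+Flush  M[L3]=87
step 12: P1: load  L2  ⟶  SS  (L2)  txn=∅  M[L2]=40
step 13: P1: load  L3  ⟶  SS  (L3)  txn=∅  M[L3]=87
step 14: P1: store L1 := 89  ⟶  IM  (L1)  txn=BusUpgr  M[L1]=97

state = M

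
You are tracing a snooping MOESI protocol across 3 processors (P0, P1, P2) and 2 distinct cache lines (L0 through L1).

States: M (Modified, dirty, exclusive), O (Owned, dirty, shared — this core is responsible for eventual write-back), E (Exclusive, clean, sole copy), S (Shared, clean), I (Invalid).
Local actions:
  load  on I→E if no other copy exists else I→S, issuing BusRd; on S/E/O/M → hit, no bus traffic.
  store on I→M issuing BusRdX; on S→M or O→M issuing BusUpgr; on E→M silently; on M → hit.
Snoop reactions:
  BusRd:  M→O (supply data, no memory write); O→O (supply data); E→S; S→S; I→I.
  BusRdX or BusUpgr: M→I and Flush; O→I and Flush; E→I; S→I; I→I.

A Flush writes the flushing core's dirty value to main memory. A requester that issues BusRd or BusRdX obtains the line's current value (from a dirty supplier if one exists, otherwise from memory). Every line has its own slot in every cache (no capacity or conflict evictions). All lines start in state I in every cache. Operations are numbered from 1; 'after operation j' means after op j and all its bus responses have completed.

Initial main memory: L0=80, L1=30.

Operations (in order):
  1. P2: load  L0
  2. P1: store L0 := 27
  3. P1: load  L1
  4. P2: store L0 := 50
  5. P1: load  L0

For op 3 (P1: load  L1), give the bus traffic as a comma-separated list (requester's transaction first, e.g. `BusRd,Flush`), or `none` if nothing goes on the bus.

bus = BusRd

1. P2: load  L0  bus=[BusRd]  L0: P0=I P1=I P2=E  mem[L0]=80
2. P1: store L0 := 27  bus=[BusRdX]  L0: P0=I P1=M P2=I  mem[L0]=80
3. P1: load  L1  bus=[BusRd]  L1: P0=I P1=E P2=I  mem[L1]=30
4. P2: store L0 := 50  bus=[BusRdX,Flush]  L0: P0=I P1=I P2=M  mem[L0]=27
5. P1: load  L0  bus=[BusRd]  L0: P0=I P1=S P2=O  mem[L0]=27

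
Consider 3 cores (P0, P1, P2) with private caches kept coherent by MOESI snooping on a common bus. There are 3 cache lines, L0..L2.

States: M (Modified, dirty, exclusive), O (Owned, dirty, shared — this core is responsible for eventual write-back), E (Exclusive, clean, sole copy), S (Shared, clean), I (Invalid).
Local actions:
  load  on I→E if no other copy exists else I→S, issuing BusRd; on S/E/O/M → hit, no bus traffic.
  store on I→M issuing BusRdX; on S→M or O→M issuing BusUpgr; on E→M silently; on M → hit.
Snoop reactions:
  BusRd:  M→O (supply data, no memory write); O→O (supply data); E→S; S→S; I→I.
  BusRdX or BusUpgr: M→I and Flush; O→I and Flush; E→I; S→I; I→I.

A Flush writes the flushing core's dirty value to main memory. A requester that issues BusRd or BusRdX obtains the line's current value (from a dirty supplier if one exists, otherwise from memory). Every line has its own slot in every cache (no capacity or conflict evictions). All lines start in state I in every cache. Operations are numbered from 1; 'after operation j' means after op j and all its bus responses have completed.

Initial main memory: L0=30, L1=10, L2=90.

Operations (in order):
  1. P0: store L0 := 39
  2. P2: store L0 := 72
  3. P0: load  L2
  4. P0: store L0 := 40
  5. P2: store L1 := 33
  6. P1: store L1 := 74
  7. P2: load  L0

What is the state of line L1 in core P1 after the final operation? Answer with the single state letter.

state = M

step 1: P0: store L0 := 39  ⟶  MII  (L0)  txn=BusRdX  M[L0]=30
step 2: P2: store L0 := 72  ⟶  IIM  (L0)  txn=BusRdX+Flush  M[L0]=39
step 3: P0: load  L2  ⟶  EII  (L2)  txn=BusRd  M[L2]=90
step 4: P0: store L0 := 40  ⟶  MII  (L0)  txn=BusRdX+Flush  M[L0]=72
step 5: P2: store L1 := 33  ⟶  IIM  (L1)  txn=BusRdX  M[L1]=10
step 6: P1: store L1 := 74  ⟶  IMI  (L1)  txn=BusRdX+Flush  M[L1]=33
step 7: P2: load  L0  ⟶  OIS  (L0)  txn=BusRd  M[L0]=72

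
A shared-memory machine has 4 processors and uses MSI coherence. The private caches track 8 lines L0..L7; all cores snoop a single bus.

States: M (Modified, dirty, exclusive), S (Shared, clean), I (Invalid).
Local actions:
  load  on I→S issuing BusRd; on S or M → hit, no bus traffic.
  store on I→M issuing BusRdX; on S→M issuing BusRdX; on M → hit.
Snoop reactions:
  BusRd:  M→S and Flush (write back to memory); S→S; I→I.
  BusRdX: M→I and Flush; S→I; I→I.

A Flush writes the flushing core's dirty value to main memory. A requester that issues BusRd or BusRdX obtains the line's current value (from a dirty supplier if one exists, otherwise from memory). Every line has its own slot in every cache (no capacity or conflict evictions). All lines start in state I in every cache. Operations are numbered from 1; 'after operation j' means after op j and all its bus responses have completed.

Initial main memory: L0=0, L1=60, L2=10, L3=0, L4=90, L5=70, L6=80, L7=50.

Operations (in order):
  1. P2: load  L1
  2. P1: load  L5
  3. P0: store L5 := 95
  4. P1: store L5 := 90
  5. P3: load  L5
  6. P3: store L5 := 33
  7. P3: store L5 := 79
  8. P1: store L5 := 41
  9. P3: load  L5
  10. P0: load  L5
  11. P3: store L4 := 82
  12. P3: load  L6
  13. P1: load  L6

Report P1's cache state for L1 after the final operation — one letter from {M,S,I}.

1. P2: load  L1  bus=[BusRd]  L1: P0=I P1=I P2=S P3=I  mem[L1]=60
2. P1: load  L5  bus=[BusRd]  L5: P0=I P1=S P2=I P3=I  mem[L5]=70
3. P0: store L5 := 95  bus=[BusRdX]  L5: P0=M P1=I P2=I P3=I  mem[L5]=70
4. P1: store L5 := 90  bus=[BusRdX,Flush]  L5: P0=I P1=M P2=I P3=I  mem[L5]=95
5. P3: load  L5  bus=[BusRd,Flush]  L5: P0=I P1=S P2=I P3=S  mem[L5]=90
6. P3: store L5 := 33  bus=[BusRdX]  L5: P0=I P1=I P2=I P3=M  mem[L5]=90
7. P3: store L5 := 79  bus=[-]  L5: P0=I P1=I P2=I P3=M  mem[L5]=90
8. P1: store L5 := 41  bus=[BusRdX,Flush]  L5: P0=I P1=M P2=I P3=I  mem[L5]=79
9. P3: load  L5  bus=[BusRd,Flush]  L5: P0=I P1=S P2=I P3=S  mem[L5]=41
10. P0: load  L5  bus=[BusRd]  L5: P0=S P1=S P2=I P3=S  mem[L5]=41
11. P3: store L4 := 82  bus=[BusRdX]  L4: P0=I P1=I P2=I P3=M  mem[L4]=90
12. P3: load  L6  bus=[BusRd]  L6: P0=I P1=I P2=I P3=S  mem[L6]=80
13. P1: load  L6  bus=[BusRd]  L6: P0=I P1=S P2=I P3=S  mem[L6]=80

state = I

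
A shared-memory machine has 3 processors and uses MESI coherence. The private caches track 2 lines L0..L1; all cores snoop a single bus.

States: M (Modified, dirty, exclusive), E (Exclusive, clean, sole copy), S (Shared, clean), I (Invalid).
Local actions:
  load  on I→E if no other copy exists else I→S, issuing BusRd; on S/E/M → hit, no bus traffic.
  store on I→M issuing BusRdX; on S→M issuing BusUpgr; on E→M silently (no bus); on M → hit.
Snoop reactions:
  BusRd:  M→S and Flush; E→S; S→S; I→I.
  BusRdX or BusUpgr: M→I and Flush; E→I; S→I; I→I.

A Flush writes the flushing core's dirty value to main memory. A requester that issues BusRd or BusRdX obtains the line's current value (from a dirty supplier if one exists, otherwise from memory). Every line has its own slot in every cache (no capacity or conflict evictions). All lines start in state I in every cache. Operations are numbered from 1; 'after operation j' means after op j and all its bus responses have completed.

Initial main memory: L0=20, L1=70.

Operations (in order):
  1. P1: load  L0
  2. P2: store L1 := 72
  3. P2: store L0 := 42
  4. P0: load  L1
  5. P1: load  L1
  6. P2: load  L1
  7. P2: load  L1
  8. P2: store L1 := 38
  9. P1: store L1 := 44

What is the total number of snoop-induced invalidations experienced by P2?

invalidations = 1

[1] P1: load  L0 | P0:I, P1:E(20), P2:I | bus: BusRd
[2] P2: store L1 := 72 | P0:I, P1:I, P2:M(72) | bus: BusRdX
[3] P2: store L0 := 42 | P0:I, P1:I, P2:M(42) | bus: BusRdX
[4] P0: load  L1 | P0:S(72), P1:I, P2:S(72) | bus: BusRd,Flush
[5] P1: load  L1 | P0:S(72), P1:S(72), P2:S(72) | bus: BusRd
[6] P2: load  L1 | P0:S(72), P1:S(72), P2:S(72) | bus: none
[7] P2: load  L1 | P0:S(72), P1:S(72), P2:S(72) | bus: none
[8] P2: store L1 := 38 | P0:I, P1:I, P2:M(38) | bus: BusUpgr
[9] P1: store L1 := 44 | P0:I, P1:M(44), P2:I | bus: BusRdX,Flush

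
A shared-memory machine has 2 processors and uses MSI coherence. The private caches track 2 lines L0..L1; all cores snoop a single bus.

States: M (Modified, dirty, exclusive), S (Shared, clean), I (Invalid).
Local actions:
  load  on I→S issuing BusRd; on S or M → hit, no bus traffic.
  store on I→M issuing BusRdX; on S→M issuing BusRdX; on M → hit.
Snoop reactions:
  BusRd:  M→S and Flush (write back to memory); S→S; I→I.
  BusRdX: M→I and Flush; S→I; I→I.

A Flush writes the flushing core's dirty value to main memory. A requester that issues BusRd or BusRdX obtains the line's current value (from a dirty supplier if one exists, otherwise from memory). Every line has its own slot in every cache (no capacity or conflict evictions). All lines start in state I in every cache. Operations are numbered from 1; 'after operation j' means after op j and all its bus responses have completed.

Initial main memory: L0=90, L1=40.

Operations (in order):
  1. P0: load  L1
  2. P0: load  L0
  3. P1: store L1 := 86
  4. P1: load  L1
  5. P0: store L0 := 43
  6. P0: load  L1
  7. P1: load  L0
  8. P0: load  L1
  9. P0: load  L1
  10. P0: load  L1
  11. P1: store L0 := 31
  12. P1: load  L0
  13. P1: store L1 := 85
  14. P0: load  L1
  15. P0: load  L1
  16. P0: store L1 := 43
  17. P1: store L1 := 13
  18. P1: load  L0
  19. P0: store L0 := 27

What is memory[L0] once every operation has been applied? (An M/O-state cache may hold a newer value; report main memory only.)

memory[L0] = 31

1. P0: load  L1  bus=[BusRd]  L1: P0=S P1=I  mem[L1]=40
2. P0: load  L0  bus=[BusRd]  L0: P0=S P1=I  mem[L0]=90
3. P1: store L1 := 86  bus=[BusRdX]  L1: P0=I P1=M  mem[L1]=40
4. P1: load  L1  bus=[-]  L1: P0=I P1=M  mem[L1]=40
5. P0: store L0 := 43  bus=[BusRdX]  L0: P0=M P1=I  mem[L0]=90
6. P0: load  L1  bus=[BusRd,Flush]  L1: P0=S P1=S  mem[L1]=86
7. P1: load  L0  bus=[BusRd,Flush]  L0: P0=S P1=S  mem[L0]=43
8. P0: load  L1  bus=[-]  L1: P0=S P1=S  mem[L1]=86
9. P0: load  L1  bus=[-]  L1: P0=S P1=S  mem[L1]=86
10. P0: load  L1  bus=[-]  L1: P0=S P1=S  mem[L1]=86
11. P1: store L0 := 31  bus=[BusRdX]  L0: P0=I P1=M  mem[L0]=43
12. P1: load  L0  bus=[-]  L0: P0=I P1=M  mem[L0]=43
13. P1: store L1 := 85  bus=[BusRdX]  L1: P0=I P1=M  mem[L1]=86
14. P0: load  L1  bus=[BusRd,Flush]  L1: P0=S P1=S  mem[L1]=85
15. P0: load  L1  bus=[-]  L1: P0=S P1=S  mem[L1]=85
16. P0: store L1 := 43  bus=[BusRdX]  L1: P0=M P1=I  mem[L1]=85
17. P1: store L1 := 13  bus=[BusRdX,Flush]  L1: P0=I P1=M  mem[L1]=43
18. P1: load  L0  bus=[-]  L0: P0=I P1=M  mem[L0]=43
19. P0: store L0 := 27  bus=[BusRdX,Flush]  L0: P0=M P1=I  mem[L0]=31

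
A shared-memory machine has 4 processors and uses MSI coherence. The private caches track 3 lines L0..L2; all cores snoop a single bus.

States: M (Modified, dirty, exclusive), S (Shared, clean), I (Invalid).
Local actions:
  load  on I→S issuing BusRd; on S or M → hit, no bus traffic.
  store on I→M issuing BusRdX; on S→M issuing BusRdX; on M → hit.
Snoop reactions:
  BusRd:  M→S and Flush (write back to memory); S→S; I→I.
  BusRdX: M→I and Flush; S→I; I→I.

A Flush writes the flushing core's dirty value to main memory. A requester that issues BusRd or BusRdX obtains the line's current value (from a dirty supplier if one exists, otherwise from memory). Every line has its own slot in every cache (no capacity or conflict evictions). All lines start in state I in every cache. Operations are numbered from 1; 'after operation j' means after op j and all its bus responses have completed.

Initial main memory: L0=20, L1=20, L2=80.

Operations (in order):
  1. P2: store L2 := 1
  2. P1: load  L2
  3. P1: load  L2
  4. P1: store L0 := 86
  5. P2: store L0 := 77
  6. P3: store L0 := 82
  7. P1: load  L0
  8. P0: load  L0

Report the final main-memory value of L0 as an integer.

memory[L0] = 82

step 1: P2: store L2 := 1  ⟶  IIMI  (L2)  txn=BusRdX  M[L2]=80
step 2: P1: load  L2  ⟶  ISSI  (L2)  txn=BusRd+Flush  M[L2]=1
step 3: P1: load  L2  ⟶  ISSI  (L2)  txn=∅  M[L2]=1
step 4: P1: store L0 := 86  ⟶  IMII  (L0)  txn=BusRdX  M[L0]=20
step 5: P2: store L0 := 77  ⟶  IIMI  (L0)  txn=BusRdX+Flush  M[L0]=86
step 6: P3: store L0 := 82  ⟶  IIIM  (L0)  txn=BusRdX+Flush  M[L0]=77
step 7: P1: load  L0  ⟶  ISIS  (L0)  txn=BusRd+Flush  M[L0]=82
step 8: P0: load  L0  ⟶  SSIS  (L0)  txn=BusRd  M[L0]=82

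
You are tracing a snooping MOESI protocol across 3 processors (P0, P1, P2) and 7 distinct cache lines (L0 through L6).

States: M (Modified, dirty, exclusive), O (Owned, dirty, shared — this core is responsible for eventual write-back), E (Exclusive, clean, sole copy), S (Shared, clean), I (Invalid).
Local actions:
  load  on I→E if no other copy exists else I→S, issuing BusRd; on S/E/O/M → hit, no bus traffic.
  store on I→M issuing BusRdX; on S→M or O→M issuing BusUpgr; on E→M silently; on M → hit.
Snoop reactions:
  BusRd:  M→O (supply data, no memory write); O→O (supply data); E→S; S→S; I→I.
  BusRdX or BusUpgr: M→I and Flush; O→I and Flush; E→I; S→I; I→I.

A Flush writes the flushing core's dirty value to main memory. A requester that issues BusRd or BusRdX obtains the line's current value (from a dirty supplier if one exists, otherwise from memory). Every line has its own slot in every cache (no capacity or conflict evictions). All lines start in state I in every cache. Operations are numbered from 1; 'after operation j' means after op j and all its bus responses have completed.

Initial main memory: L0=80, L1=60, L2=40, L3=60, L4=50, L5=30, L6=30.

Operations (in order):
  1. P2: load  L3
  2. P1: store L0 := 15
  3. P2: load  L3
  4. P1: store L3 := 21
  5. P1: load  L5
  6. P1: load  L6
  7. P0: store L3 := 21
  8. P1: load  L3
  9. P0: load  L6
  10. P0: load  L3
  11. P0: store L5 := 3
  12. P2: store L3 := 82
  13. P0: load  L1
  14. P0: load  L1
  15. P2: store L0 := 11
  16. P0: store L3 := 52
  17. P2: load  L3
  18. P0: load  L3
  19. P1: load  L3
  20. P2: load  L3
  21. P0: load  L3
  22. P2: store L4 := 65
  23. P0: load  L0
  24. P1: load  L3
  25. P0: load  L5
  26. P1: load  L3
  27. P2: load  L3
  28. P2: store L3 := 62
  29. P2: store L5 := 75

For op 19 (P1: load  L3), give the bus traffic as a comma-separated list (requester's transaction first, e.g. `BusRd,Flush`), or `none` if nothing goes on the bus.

  op1 P2: load  L3 → I/I/E on L3; bus BusRd; mem=60
  op2 P1: store L0 := 15 → I/M/I on L0; bus BusRdX; mem=80
  op3 P2: load  L3 → I/I/E on L3; bus (none); mem=60
  op4 P1: store L3 := 21 → I/M/I on L3; bus BusRdX; mem=60
  op5 P1: load  L5 → I/E/I on L5; bus BusRd; mem=30
  op6 P1: load  L6 → I/E/I on L6; bus BusRd; mem=30
  op7 P0: store L3 := 21 → M/I/I on L3; bus BusRdX Flush; mem=21
  op8 P1: load  L3 → O/S/I on L3; bus BusRd; mem=21
  op9 P0: load  L6 → S/S/I on L6; bus BusRd; mem=30
  op10 P0: load  L3 → O/S/I on L3; bus (none); mem=21
  op11 P0: store L5 := 3 → M/I/I on L5; bus BusRdX; mem=30
  op12 P2: store L3 := 82 → I/I/M on L3; bus BusRdX Flush; mem=21
  op13 P0: load  L1 → E/I/I on L1; bus BusRd; mem=60
  op14 P0: load  L1 → E/I/I on L1; bus (none); mem=60
  op15 P2: store L0 := 11 → I/I/M on L0; bus BusRdX Flush; mem=15
  op16 P0: store L3 := 52 → M/I/I on L3; bus BusRdX Flush; mem=82
  op17 P2: load  L3 → O/I/S on L3; bus BusRd; mem=82
  op18 P0: load  L3 → O/I/S on L3; bus (none); mem=82
  op19 P1: load  L3 → O/S/S on L3; bus BusRd; mem=82
  op20 P2: load  L3 → O/S/S on L3; bus (none); mem=82
  op21 P0: load  L3 → O/S/S on L3; bus (none); mem=82
  op22 P2: store L4 := 65 → I/I/M on L4; bus BusRdX; mem=50
  op23 P0: load  L0 → S/I/O on L0; bus BusRd; mem=15
  op24 P1: load  L3 → O/S/S on L3; bus (none); mem=82
  op25 P0: load  L5 → M/I/I on L5; bus (none); mem=30
  op26 P1: load  L3 → O/S/S on L3; bus (none); mem=82
  op27 P2: load  L3 → O/S/S on L3; bus (none); mem=82
  op28 P2: store L3 := 62 → I/I/M on L3; bus BusUpgr Flush; mem=52
  op29 P2: store L5 := 75 → I/I/M on L5; bus BusRdX Flush; mem=3

bus = BusRd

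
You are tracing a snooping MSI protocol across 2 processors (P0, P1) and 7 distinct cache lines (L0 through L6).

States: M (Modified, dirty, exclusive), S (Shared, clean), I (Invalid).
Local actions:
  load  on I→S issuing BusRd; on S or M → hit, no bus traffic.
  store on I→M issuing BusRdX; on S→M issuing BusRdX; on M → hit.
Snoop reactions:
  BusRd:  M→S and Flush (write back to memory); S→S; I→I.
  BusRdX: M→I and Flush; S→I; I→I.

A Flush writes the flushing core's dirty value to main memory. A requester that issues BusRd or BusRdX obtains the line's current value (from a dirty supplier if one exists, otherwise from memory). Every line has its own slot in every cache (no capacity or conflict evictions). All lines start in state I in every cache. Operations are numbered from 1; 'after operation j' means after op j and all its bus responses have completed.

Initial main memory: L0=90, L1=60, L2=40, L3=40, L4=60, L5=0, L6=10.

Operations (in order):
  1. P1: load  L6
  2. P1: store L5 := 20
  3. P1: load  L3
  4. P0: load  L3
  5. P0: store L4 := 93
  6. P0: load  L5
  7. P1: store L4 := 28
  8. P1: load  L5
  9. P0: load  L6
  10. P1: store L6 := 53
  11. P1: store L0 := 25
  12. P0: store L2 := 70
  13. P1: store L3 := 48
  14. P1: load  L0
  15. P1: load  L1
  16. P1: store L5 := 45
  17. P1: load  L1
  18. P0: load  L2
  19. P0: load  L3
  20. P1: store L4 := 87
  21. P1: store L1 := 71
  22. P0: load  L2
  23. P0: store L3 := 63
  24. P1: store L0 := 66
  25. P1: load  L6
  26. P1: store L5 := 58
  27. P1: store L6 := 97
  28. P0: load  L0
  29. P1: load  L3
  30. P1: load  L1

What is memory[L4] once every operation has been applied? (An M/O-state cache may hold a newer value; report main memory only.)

[1] P1: load  L6 | P0:I, P1:S(10) | bus: BusRd
[2] P1: store L5 := 20 | P0:I, P1:M(20) | bus: BusRdX
[3] P1: load  L3 | P0:I, P1:S(40) | bus: BusRd
[4] P0: load  L3 | P0:S(40), P1:S(40) | bus: BusRd
[5] P0: store L4 := 93 | P0:M(93), P1:I | bus: BusRdX
[6] P0: load  L5 | P0:S(20), P1:S(20) | bus: BusRd,Flush
[7] P1: store L4 := 28 | P0:I, P1:M(28) | bus: BusRdX,Flush
[8] P1: load  L5 | P0:S(20), P1:S(20) | bus: none
[9] P0: load  L6 | P0:S(10), P1:S(10) | bus: BusRd
[10] P1: store L6 := 53 | P0:I, P1:M(53) | bus: BusRdX
[11] P1: store L0 := 25 | P0:I, P1:M(25) | bus: BusRdX
[12] P0: store L2 := 70 | P0:M(70), P1:I | bus: BusRdX
[13] P1: store L3 := 48 | P0:I, P1:M(48) | bus: BusRdX
[14] P1: load  L0 | P0:I, P1:M(25) | bus: none
[15] P1: load  L1 | P0:I, P1:S(60) | bus: BusRd
[16] P1: store L5 := 45 | P0:I, P1:M(45) | bus: BusRdX
[17] P1: load  L1 | P0:I, P1:S(60) | bus: none
[18] P0: load  L2 | P0:M(70), P1:I | bus: none
[19] P0: load  L3 | P0:S(48), P1:S(48) | bus: BusRd,Flush
[20] P1: store L4 := 87 | P0:I, P1:M(87) | bus: none
[21] P1: store L1 := 71 | P0:I, P1:M(71) | bus: BusRdX
[22] P0: load  L2 | P0:M(70), P1:I | bus: none
[23] P0: store L3 := 63 | P0:M(63), P1:I | bus: BusRdX
[24] P1: store L0 := 66 | P0:I, P1:M(66) | bus: none
[25] P1: load  L6 | P0:I, P1:M(53) | bus: none
[26] P1: store L5 := 58 | P0:I, P1:M(58) | bus: none
[27] P1: store L6 := 97 | P0:I, P1:M(97) | bus: none
[28] P0: load  L0 | P0:S(66), P1:S(66) | bus: BusRd,Flush
[29] P1: load  L3 | P0:S(63), P1:S(63) | bus: BusRd,Flush
[30] P1: load  L1 | P0:I, P1:M(71) | bus: none

memory[L4] = 93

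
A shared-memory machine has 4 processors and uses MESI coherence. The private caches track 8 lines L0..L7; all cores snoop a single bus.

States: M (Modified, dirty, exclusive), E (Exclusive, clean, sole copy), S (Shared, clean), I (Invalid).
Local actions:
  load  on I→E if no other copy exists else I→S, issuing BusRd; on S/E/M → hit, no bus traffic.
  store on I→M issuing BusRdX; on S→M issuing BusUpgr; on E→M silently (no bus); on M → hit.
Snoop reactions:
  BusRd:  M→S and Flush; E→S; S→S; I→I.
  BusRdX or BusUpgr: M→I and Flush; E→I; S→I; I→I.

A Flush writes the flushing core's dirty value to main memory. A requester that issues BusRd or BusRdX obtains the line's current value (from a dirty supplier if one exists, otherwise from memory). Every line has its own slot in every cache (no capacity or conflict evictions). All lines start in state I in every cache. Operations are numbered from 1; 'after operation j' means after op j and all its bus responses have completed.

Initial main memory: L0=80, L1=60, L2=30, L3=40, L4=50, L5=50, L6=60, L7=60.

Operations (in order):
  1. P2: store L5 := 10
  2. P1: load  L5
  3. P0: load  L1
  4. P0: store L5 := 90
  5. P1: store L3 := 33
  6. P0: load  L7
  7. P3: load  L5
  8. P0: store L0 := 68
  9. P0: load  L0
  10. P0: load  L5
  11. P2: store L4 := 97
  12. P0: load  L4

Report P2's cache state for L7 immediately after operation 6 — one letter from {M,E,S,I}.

state = I

  op1 P2: store L5 := 10 → I/I/M/I on L5; bus BusRdX; mem=50
  op2 P1: load  L5 → I/S/S/I on L5; bus BusRd Flush; mem=10
  op3 P0: load  L1 → E/I/I/I on L1; bus BusRd; mem=60
  op4 P0: store L5 := 90 → M/I/I/I on L5; bus BusRdX; mem=10
  op5 P1: store L3 := 33 → I/M/I/I on L3; bus BusRdX; mem=40
  op6 P0: load  L7 → E/I/I/I on L7; bus BusRd; mem=60
  op7 P3: load  L5 → S/I/I/S on L5; bus BusRd Flush; mem=90
  op8 P0: store L0 := 68 → M/I/I/I on L0; bus BusRdX; mem=80
  op9 P0: load  L0 → M/I/I/I on L0; bus (none); mem=80
  op10 P0: load  L5 → S/I/I/S on L5; bus (none); mem=90
  op11 P2: store L4 := 97 → I/I/M/I on L4; bus BusRdX; mem=50
  op12 P0: load  L4 → S/I/S/I on L4; bus BusRd Flush; mem=97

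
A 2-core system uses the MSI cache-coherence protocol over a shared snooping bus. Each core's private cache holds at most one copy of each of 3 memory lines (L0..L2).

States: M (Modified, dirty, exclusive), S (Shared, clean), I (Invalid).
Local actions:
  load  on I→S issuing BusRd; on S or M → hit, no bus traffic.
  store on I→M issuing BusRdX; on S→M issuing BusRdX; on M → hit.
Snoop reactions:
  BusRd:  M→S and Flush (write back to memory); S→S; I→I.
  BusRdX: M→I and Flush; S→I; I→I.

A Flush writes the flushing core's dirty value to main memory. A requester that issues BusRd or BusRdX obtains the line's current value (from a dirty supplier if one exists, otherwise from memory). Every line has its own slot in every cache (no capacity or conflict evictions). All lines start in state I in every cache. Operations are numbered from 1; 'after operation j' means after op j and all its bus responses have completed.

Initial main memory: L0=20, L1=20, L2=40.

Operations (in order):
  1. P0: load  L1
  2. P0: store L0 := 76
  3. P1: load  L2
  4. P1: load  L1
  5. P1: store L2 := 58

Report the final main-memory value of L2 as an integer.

memory[L2] = 40

1. P0: load  L1  bus=[BusRd]  L1: P0=S P1=I  mem[L1]=20
2. P0: store L0 := 76  bus=[BusRdX]  L0: P0=M P1=I  mem[L0]=20
3. P1: load  L2  bus=[BusRd]  L2: P0=I P1=S  mem[L2]=40
4. P1: load  L1  bus=[BusRd]  L1: P0=S P1=S  mem[L1]=20
5. P1: store L2 := 58  bus=[BusRdX]  L2: P0=I P1=M  mem[L2]=40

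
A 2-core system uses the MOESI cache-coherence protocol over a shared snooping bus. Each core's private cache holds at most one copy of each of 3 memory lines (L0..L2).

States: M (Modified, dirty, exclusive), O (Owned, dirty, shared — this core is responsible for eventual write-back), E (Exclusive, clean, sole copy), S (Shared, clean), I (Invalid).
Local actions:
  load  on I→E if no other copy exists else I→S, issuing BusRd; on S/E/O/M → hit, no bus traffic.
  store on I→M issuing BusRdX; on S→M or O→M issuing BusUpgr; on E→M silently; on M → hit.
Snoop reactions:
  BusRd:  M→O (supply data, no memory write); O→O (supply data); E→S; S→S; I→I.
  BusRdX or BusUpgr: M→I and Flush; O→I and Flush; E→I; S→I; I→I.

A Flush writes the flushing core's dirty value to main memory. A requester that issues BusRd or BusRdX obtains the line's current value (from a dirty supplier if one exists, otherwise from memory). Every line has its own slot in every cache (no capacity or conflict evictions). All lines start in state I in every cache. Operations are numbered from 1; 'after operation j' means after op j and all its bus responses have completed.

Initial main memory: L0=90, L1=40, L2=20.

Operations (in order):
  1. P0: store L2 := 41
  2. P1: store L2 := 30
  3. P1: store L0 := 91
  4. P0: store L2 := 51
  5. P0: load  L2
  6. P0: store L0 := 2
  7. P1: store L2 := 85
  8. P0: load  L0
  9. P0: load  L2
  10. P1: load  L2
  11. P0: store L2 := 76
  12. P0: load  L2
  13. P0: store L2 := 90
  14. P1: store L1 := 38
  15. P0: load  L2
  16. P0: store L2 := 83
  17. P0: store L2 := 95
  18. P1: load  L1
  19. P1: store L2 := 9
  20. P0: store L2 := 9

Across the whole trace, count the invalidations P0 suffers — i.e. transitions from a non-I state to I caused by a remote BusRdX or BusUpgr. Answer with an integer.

invalidations = 3

1. P0: store L2 := 41  bus=[BusRdX]  L2: P0=M P1=I  mem[L2]=20
2. P1: store L2 := 30  bus=[BusRdX,Flush]  L2: P0=I P1=M  mem[L2]=41
3. P1: store L0 := 91  bus=[BusRdX]  L0: P0=I P1=M  mem[L0]=90
4. P0: store L2 := 51  bus=[BusRdX,Flush]  L2: P0=M P1=I  mem[L2]=30
5. P0: load  L2  bus=[-]  L2: P0=M P1=I  mem[L2]=30
6. P0: store L0 := 2  bus=[BusRdX,Flush]  L0: P0=M P1=I  mem[L0]=91
7. P1: store L2 := 85  bus=[BusRdX,Flush]  L2: P0=I P1=M  mem[L2]=51
8. P0: load  L0  bus=[-]  L0: P0=M P1=I  mem[L0]=91
9. P0: load  L2  bus=[BusRd]  L2: P0=S P1=O  mem[L2]=51
10. P1: load  L2  bus=[-]  L2: P0=S P1=O  mem[L2]=51
11. P0: store L2 := 76  bus=[BusUpgr,Flush]  L2: P0=M P1=I  mem[L2]=85
12. P0: load  L2  bus=[-]  L2: P0=M P1=I  mem[L2]=85
13. P0: store L2 := 90  bus=[-]  L2: P0=M P1=I  mem[L2]=85
14. P1: store L1 := 38  bus=[BusRdX]  L1: P0=I P1=M  mem[L1]=40
15. P0: load  L2  bus=[-]  L2: P0=M P1=I  mem[L2]=85
16. P0: store L2 := 83  bus=[-]  L2: P0=M P1=I  mem[L2]=85
17. P0: store L2 := 95  bus=[-]  L2: P0=M P1=I  mem[L2]=85
18. P1: load  L1  bus=[-]  L1: P0=I P1=M  mem[L1]=40
19. P1: store L2 := 9  bus=[BusRdX,Flush]  L2: P0=I P1=M  mem[L2]=95
20. P0: store L2 := 9  bus=[BusRdX,Flush]  L2: P0=M P1=I  mem[L2]=9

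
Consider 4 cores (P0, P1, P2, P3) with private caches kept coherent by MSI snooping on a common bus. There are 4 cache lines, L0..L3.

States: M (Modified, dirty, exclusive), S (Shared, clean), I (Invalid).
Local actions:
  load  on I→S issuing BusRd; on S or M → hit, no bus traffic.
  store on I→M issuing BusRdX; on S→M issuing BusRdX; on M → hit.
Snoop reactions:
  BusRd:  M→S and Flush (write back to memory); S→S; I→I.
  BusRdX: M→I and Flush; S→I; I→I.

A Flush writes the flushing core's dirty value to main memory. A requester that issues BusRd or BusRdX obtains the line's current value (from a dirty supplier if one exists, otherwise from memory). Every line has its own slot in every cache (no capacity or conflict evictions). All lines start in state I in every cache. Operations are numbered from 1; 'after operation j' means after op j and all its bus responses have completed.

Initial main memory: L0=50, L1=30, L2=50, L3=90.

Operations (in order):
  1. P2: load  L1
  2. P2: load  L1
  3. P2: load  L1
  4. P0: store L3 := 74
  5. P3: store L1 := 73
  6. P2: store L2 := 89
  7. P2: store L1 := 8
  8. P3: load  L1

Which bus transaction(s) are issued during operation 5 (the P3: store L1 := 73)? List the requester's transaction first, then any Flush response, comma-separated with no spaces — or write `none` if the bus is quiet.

bus = BusRdX

  op1 P2: load  L1 → I/I/S/I on L1; bus BusRd; mem=30
  op2 P2: load  L1 → I/I/S/I on L1; bus (none); mem=30
  op3 P2: load  L1 → I/I/S/I on L1; bus (none); mem=30
  op4 P0: store L3 := 74 → M/I/I/I on L3; bus BusRdX; mem=90
  op5 P3: store L1 := 73 → I/I/I/M on L1; bus BusRdX; mem=30
  op6 P2: store L2 := 89 → I/I/M/I on L2; bus BusRdX; mem=50
  op7 P2: store L1 := 8 → I/I/M/I on L1; bus BusRdX Flush; mem=73
  op8 P3: load  L1 → I/I/S/S on L1; bus BusRd Flush; mem=8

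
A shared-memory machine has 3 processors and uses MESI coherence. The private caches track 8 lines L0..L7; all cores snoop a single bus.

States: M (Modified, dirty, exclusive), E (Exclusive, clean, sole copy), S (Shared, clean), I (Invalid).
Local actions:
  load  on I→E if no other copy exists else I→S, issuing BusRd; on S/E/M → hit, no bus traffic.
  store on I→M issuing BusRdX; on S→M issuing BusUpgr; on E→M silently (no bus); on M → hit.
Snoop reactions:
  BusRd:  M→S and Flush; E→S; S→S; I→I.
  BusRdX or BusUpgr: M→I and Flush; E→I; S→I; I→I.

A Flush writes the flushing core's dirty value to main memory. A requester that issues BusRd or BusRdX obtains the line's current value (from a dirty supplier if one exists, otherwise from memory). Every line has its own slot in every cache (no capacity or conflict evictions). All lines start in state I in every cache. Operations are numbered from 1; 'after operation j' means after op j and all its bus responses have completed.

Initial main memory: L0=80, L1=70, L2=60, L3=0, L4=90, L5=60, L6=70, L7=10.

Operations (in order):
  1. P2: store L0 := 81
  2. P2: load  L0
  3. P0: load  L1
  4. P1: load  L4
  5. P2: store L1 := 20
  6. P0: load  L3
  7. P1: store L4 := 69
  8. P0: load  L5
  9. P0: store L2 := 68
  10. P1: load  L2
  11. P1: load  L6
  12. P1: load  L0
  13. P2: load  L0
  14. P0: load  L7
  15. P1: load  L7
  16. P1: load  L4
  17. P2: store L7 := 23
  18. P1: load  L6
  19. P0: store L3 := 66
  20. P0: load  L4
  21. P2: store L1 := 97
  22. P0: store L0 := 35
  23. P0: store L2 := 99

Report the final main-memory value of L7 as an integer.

memory[L7] = 10

  op1 P2: store L0 := 81 → I/I/M on L0; bus BusRdX; mem=80
  op2 P2: load  L0 → I/I/M on L0; bus (none); mem=80
  op3 P0: load  L1 → E/I/I on L1; bus BusRd; mem=70
  op4 P1: load  L4 → I/E/I on L4; bus BusRd; mem=90
  op5 P2: store L1 := 20 → I/I/M on L1; bus BusRdX; mem=70
  op6 P0: load  L3 → E/I/I on L3; bus BusRd; mem=0
  op7 P1: store L4 := 69 → I/M/I on L4; bus (none); mem=90
  op8 P0: load  L5 → E/I/I on L5; bus BusRd; mem=60
  op9 P0: store L2 := 68 → M/I/I on L2; bus BusRdX; mem=60
  op10 P1: load  L2 → S/S/I on L2; bus BusRd Flush; mem=68
  op11 P1: load  L6 → I/E/I on L6; bus BusRd; mem=70
  op12 P1: load  L0 → I/S/S on L0; bus BusRd Flush; mem=81
  op13 P2: load  L0 → I/S/S on L0; bus (none); mem=81
  op14 P0: load  L7 → E/I/I on L7; bus BusRd; mem=10
  op15 P1: load  L7 → S/S/I on L7; bus BusRd; mem=10
  op16 P1: load  L4 → I/M/I on L4; bus (none); mem=90
  op17 P2: store L7 := 23 → I/I/M on L7; bus BusRdX; mem=10
  op18 P1: load  L6 → I/E/I on L6; bus (none); mem=70
  op19 P0: store L3 := 66 → M/I/I on L3; bus (none); mem=0
  op20 P0: load  L4 → S/S/I on L4; bus BusRd Flush; mem=69
  op21 P2: store L1 := 97 → I/I/M on L1; bus (none); mem=70
  op22 P0: store L0 := 35 → M/I/I on L0; bus BusRdX; mem=81
  op23 P0: store L2 := 99 → M/I/I on L2; bus BusUpgr; mem=68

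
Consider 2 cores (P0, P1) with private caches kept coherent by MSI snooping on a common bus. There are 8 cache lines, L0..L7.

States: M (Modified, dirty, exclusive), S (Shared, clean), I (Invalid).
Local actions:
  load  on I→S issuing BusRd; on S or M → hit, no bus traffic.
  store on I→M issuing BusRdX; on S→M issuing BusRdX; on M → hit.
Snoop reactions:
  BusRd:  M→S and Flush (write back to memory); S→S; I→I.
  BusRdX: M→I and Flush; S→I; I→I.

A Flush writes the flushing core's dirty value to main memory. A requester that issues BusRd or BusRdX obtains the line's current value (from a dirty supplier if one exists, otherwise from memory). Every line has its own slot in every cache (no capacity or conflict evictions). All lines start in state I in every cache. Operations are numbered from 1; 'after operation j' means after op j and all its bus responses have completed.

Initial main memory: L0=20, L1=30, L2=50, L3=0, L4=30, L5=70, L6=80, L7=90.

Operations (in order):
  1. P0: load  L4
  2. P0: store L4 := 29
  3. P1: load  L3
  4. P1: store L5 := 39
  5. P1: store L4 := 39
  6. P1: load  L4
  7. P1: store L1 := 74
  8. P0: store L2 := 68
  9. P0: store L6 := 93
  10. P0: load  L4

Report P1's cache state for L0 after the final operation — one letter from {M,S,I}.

state = I

  op1 P0: load  L4 → S/I on L4; bus BusRd; mem=30
  op2 P0: store L4 := 29 → M/I on L4; bus BusRdX; mem=30
  op3 P1: load  L3 → I/S on L3; bus BusRd; mem=0
  op4 P1: store L5 := 39 → I/M on L5; bus BusRdX; mem=70
  op5 P1: store L4 := 39 → I/M on L4; bus BusRdX Flush; mem=29
  op6 P1: load  L4 → I/M on L4; bus (none); mem=29
  op7 P1: store L1 := 74 → I/M on L1; bus BusRdX; mem=30
  op8 P0: store L2 := 68 → M/I on L2; bus BusRdX; mem=50
  op9 P0: store L6 := 93 → M/I on L6; bus BusRdX; mem=80
  op10 P0: load  L4 → S/S on L4; bus BusRd Flush; mem=39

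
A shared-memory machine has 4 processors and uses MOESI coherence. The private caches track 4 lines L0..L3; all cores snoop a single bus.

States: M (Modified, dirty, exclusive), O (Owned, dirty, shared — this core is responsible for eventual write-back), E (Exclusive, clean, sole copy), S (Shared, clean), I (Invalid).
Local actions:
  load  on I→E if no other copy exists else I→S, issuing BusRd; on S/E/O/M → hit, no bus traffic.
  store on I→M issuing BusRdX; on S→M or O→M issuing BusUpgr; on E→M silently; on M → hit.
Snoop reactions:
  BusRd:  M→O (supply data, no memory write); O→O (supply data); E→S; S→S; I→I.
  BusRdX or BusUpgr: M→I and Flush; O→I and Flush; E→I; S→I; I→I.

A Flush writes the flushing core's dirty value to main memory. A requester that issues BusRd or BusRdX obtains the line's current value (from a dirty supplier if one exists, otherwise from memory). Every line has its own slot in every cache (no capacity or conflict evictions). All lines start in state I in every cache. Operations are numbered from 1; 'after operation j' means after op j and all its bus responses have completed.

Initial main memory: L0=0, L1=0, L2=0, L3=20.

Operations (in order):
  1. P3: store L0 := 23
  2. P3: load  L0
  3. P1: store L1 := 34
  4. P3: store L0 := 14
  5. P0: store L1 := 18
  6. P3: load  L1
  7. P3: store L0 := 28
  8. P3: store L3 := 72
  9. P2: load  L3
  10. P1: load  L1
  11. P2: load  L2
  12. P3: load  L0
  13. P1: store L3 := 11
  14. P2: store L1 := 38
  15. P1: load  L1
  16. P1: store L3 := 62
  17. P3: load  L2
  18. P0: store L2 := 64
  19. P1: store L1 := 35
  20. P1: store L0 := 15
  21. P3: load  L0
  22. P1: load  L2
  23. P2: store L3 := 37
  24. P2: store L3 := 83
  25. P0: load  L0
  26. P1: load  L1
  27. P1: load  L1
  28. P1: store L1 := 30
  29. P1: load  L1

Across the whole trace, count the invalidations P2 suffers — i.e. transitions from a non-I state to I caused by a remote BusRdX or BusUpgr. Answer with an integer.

step 1: P3: store L0 := 23  ⟶  IIIM  (L0)  txn=BusRdX  M[L0]=0
step 2: P3: load  L0  ⟶  IIIM  (L0)  txn=∅  M[L0]=0
step 3: P1: store L1 := 34  ⟶  IMII  (L1)  txn=BusRdX  M[L1]=0
step 4: P3: store L0 := 14  ⟶  IIIM  (L0)  txn=∅  M[L0]=0
step 5: P0: store L1 := 18  ⟶  MIII  (L1)  txn=BusRdX+Flush  M[L1]=34
step 6: P3: load  L1  ⟶  OIIS  (L1)  txn=BusRd  M[L1]=34
step 7: P3: store L0 := 28  ⟶  IIIM  (L0)  txn=∅  M[L0]=0
step 8: P3: store L3 := 72  ⟶  IIIM  (L3)  txn=BusRdX  M[L3]=20
step 9: P2: load  L3  ⟶  IISO  (L3)  txn=BusRd  M[L3]=20
step 10: P1: load  L1  ⟶  OSIS  (L1)  txn=BusRd  M[L1]=34
step 11: P2: load  L2  ⟶  IIEI  (L2)  txn=BusRd  M[L2]=0
step 12: P3: load  L0  ⟶  IIIM  (L0)  txn=∅  M[L0]=0
step 13: P1: store L3 := 11  ⟶  IMII  (L3)  txn=BusRdX+Flush  M[L3]=72
step 14: P2: store L1 := 38  ⟶  IIMI  (L1)  txn=BusRdX+Flush  M[L1]=18
step 15: P1: load  L1  ⟶  ISOI  (L1)  txn=BusRd  M[L1]=18
step 16: P1: store L3 := 62  ⟶  IMII  (L3)  txn=∅  M[L3]=72
step 17: P3: load  L2  ⟶  IISS  (L2)  txn=BusRd  M[L2]=0
step 18: P0: store L2 := 64  ⟶  MIII  (L2)  txn=BusRdX  M[L2]=0
step 19: P1: store L1 := 35  ⟶  IMII  (L1)  txn=BusUpgr+Flush  M[L1]=38
step 20: P1: store L0 := 15  ⟶  IMII  (L0)  txn=BusRdX+Flush  M[L0]=28
step 21: P3: load  L0  ⟶  IOIS  (L0)  txn=BusRd  M[L0]=28
step 22: P1: load  L2  ⟶  OSII  (L2)  txn=BusRd  M[L2]=0
step 23: P2: store L3 := 37  ⟶  IIMI  (L3)  txn=BusRdX+Flush  M[L3]=62
step 24: P2: store L3 := 83  ⟶  IIMI  (L3)  txn=∅  M[L3]=62
step 25: P0: load  L0  ⟶  SOIS  (L0)  txn=BusRd  M[L0]=28
step 26: P1: load  L1  ⟶  IMII  (L1)  txn=∅  M[L1]=38
step 27: P1: load  L1  ⟶  IMII  (L1)  txn=∅  M[L1]=38
step 28: P1: store L1 := 30  ⟶  IMII  (L1)  txn=∅  M[L1]=38
step 29: P1: load  L1  ⟶  IMII  (L1)  txn=∅  M[L1]=38

invalidations = 3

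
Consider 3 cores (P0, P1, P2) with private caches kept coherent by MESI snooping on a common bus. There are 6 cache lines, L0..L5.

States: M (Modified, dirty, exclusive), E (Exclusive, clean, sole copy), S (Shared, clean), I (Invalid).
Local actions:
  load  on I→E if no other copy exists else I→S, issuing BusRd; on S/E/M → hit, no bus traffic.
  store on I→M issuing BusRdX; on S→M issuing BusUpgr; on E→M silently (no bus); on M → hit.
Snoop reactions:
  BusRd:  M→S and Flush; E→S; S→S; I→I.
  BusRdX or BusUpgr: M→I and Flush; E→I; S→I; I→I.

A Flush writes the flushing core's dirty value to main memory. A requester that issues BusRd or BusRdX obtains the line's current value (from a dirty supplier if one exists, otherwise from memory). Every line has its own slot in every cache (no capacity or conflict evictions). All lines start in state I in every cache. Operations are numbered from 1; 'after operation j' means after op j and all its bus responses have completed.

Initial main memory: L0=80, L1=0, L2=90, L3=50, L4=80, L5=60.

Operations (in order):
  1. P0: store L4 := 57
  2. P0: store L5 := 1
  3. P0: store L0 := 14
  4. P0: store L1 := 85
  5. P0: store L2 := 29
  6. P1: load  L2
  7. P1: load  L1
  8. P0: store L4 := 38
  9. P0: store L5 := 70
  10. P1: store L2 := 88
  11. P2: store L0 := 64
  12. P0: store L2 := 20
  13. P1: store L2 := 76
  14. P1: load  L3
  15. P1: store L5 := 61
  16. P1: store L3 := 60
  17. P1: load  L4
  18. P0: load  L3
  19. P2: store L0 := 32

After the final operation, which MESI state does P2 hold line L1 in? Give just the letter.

state = I

  op1 P0: store L4 := 57 → M/I/I on L4; bus BusRdX; mem=80
  op2 P0: store L5 := 1 → M/I/I on L5; bus BusRdX; mem=60
  op3 P0: store L0 := 14 → M/I/I on L0; bus BusRdX; mem=80
  op4 P0: store L1 := 85 → M/I/I on L1; bus BusRdX; mem=0
  op5 P0: store L2 := 29 → M/I/I on L2; bus BusRdX; mem=90
  op6 P1: load  L2 → S/S/I on L2; bus BusRd Flush; mem=29
  op7 P1: load  L1 → S/S/I on L1; bus BusRd Flush; mem=85
  op8 P0: store L4 := 38 → M/I/I on L4; bus (none); mem=80
  op9 P0: store L5 := 70 → M/I/I on L5; bus (none); mem=60
  op10 P1: store L2 := 88 → I/M/I on L2; bus BusUpgr; mem=29
  op11 P2: store L0 := 64 → I/I/M on L0; bus BusRdX Flush; mem=14
  op12 P0: store L2 := 20 → M/I/I on L2; bus BusRdX Flush; mem=88
  op13 P1: store L2 := 76 → I/M/I on L2; bus BusRdX Flush; mem=20
  op14 P1: load  L3 → I/E/I on L3; bus BusRd; mem=50
  op15 P1: store L5 := 61 → I/M/I on L5; bus BusRdX Flush; mem=70
  op16 P1: store L3 := 60 → I/M/I on L3; bus (none); mem=50
  op17 P1: load  L4 → S/S/I on L4; bus BusRd Flush; mem=38
  op18 P0: load  L3 → S/S/I on L3; bus BusRd Flush; mem=60
  op19 P2: store L0 := 32 → I/I/M on L0; bus (none); mem=14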